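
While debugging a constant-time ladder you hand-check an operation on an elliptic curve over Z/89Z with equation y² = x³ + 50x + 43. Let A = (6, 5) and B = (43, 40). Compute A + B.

(42, 74)

(6, 5) + (43, 40). λ = (40 - 5)/(43 - 6) ≡ 35/37 mod 89. 37⁻¹ ≡ 77 (mod 89), so λ ≡ 25.
  x = λ² - 6 - 43 = 625 - 49 ≡ 42; y = λ·(6 - 42) - 5 ≡ 74. → (42, 74)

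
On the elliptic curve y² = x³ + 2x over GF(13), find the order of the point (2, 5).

10

2P: tangent at (2, 5): λ = (3·2² + 2)/(2·5) ≡ 1/10. 10⁻¹ ≡ 4 (mod 13), so λ ≡ 1·4 ≡ 4.
  x = λ² - 2 - 2 = 16 - 4 ≡ 12; y = λ·(2 - 12) - 5 ≡ 7. → (12, 7)
3P: (12, 7) + (2, 5). λ = (5 - 7)/(2 - 12) ≡ 11/3 mod 13. 3⁻¹ ≡ 9 (mod 13), so λ ≡ 8.
  x = λ² - 12 - 2 = 64 - 14 ≡ 11; y = λ·(12 - 11) - 7 ≡ 1. → (11, 1)
4P: (11, 1) + (2, 5). λ = (5 - 1)/(2 - 11) ≡ 4/4 mod 13. 4⁻¹ ≡ 10 (mod 13) since 4·10 = 40 ≡ 1, so λ ≡ 1.
  x = λ² - 11 - 2 = 1 - 13 ≡ 1; y = λ·(11 - 1) - 1 ≡ 9. → (1, 9)
5P: (1, 9) + (2, 5). λ = (5 - 9)/(2 - 1) ≡ 9/1 mod 13. 1⁻¹ ≡ 1 (mod 13) since 1·1 = 1 ≡ 1, so λ ≡ 9.
  x = λ² - 1 - 2 = 81 - 3 ≡ 0; y = λ·(1 - 0) - 9 ≡ 0. → (0, 0)
6P: (0, 0) + (2, 5). λ = (5 - 0)/(2 - 0) ≡ 5/2 mod 13. 2⁻¹ ≡ 7 (mod 13), so λ ≡ 9.
  x = λ² - 0 - 2 = 81 - 2 ≡ 1; y = λ·(0 - 1) - 0 ≡ 4. → (1, 4)
7P: (1, 4) + (2, 5). λ = (5 - 4)/(2 - 1) ≡ 1/1 mod 13. 1⁻¹ ≡ 1 (mod 13), so λ ≡ 1.
  x = λ² - 1 - 2 = 1 - 3 ≡ 11; y = λ·(1 - 11) - 4 ≡ 12. → (11, 12)
8P: (11, 12) + (2, 5). λ = (5 - 12)/(2 - 11) ≡ 6/4 mod 13. 4⁻¹ ≡ 10 (mod 13), so λ ≡ 8.
  x = λ² - 11 - 2 = 64 - 13 ≡ 12; y = λ·(11 - 12) - 12 ≡ 6. → (12, 6)
9P: (12, 6) + (2, 5). λ = (5 - 6)/(2 - 12) ≡ 12/3 mod 13. 3⁻¹ ≡ 9 (mod 13), so λ ≡ 4.
  x = λ² - 12 - 2 = 16 - 14 ≡ 2; y = λ·(12 - 2) - 6 ≡ 8. → (2, 8)
10P: (2, 8) + (2, 5): same x and y₁ ≡ -y₂, so the sum is O.
10P = O, so the order is 10.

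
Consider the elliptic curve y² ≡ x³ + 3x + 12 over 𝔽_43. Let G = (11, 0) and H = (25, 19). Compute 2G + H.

First 2G:
Repeated addition: build up to 2G.
2G: (11, 0) + (11, 0): same x and y₁ ≡ -y₂, so the sum is 𝒪.
2G = 𝒪.
Finally 2G + H:
𝒪 + (25, 19) = (25, 19) (identity).

(25, 19)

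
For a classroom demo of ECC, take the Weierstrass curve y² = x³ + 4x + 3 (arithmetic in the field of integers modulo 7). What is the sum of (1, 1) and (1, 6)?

O

The two points share x = 1 and their y-coordinates satisfy 1 + 6 ≡ 0 (mod 7), so they are inverses. Their sum is 𝒪.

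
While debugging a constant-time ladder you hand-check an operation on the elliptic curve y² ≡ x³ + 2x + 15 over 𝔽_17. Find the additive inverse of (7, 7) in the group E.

(7, 10)

-(7, 7) = (7, -7 mod 17) = (7, 10).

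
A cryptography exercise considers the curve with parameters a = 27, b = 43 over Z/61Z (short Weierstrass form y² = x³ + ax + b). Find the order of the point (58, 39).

2P: tangent at (58, 39): λ = (3·58² + 27)/(2·39) ≡ 54/17. 17⁻¹ ≡ 18 (mod 61) since 17·18 = 306 ≡ 1, so λ ≡ 54·18 ≡ 57.
  x = λ² - 58 - 58 = 3249 - 116 ≡ 22; y = λ·(58 - 22) - 39 ≡ 0. → (22, 0)
3P: (22, 0) + (58, 39). λ = (39 - 0)/(58 - 22) ≡ 39/36 mod 61. 36⁻¹ ≡ 39 (mod 61) since 36·39 = 1404 ≡ 1, so λ ≡ 57.
  x = λ² - 22 - 58 = 3249 - 80 ≡ 58; y = λ·(22 - 58) - 0 ≡ 22. → (58, 22)
4P: (58, 22) + (58, 39): same x and y₁ ≡ -y₂, so the sum is 𝒪.
4P = 𝒪, so the order is 4.

4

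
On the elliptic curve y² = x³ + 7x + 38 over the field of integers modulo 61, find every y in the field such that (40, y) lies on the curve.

none

x³ + 7x + 38 = 64318 ≡ 24 (mod 61).
24 is a non-residue mod 61; no y exists.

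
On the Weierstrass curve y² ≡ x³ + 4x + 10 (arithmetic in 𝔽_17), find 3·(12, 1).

Write P = (12, 1).
Repeated addition: build up to 3P.
2P: tangent at (12, 1): λ = (3·12² + 4)/(2·1) ≡ 11/2. 2⁻¹ ≡ 9 (mod 17) since 2·9 = 18 ≡ 1, so λ ≡ 11·9 ≡ 14.
  x = λ² - 12 - 12 = 196 - 24 ≡ 2; y = λ·(12 - 2) - 1 ≡ 3. → (2, 3)
3P: (2, 3) + (12, 1). λ = (1 - 3)/(12 - 2) ≡ 15/10 mod 17. 10⁻¹ ≡ 12 (mod 17), so λ ≡ 10.
  x = λ² - 2 - 12 = 100 - 14 ≡ 1; y = λ·(2 - 1) - 3 ≡ 7. → (1, 7)

(1, 7)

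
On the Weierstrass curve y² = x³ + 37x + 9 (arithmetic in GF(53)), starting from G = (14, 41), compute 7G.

(2, 41)

Double-and-add on 7 = (111)₂. Start with G = (14, 41) for the leading 1-bit.
double: tangent at (14, 41): λ = (3·14² + 37)/(2·41) ≡ 42/29. 29⁻¹ ≡ 11 (mod 53), so λ ≡ 42·11 ≡ 38.
  x = λ² - 14 - 14 = 1444 - 28 ≡ 38; y = λ·(14 - 38) - 41 ≡ 1. → (38, 1)
add G: (38, 1) + (14, 41). λ = (41 - 1)/(14 - 38) ≡ 40/29 mod 53. 29⁻¹ ≡ 11 (mod 53) since 29·11 = 319 ≡ 1, so λ ≡ 16.
  x = λ² - 38 - 14 = 256 - 52 ≡ 45; y = λ·(38 - 45) - 1 ≡ 46. → (45, 46)
double: tangent at (45, 46): λ = (3·45² + 37)/(2·46) ≡ 17/39. 39⁻¹ ≡ 34 (mod 53), so λ ≡ 17·34 ≡ 48.
  x = λ² - 45 - 45 = 2304 - 90 ≡ 41; y = λ·(45 - 41) - 46 ≡ 40. → (41, 40)
add G: (41, 40) + (14, 41). λ = (41 - 40)/(14 - 41) ≡ 1/26 mod 53. 26⁻¹ ≡ 51 (mod 53) since 26·51 = 1326 ≡ 1, so λ ≡ 51.
  x = λ² - 41 - 14 = 2601 - 55 ≡ 2; y = λ·(41 - 2) - 40 ≡ 41. → (2, 41)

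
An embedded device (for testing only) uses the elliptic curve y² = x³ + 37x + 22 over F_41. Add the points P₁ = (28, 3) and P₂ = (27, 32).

(28, 3) + (27, 32). λ = (32 - 3)/(27 - 28) ≡ 29/40 mod 41. 40⁻¹ ≡ 40 (mod 41), so λ ≡ 12.
  x = λ² - 28 - 27 = 144 - 55 ≡ 7; y = λ·(28 - 7) - 3 ≡ 3. → (7, 3)

(7, 3)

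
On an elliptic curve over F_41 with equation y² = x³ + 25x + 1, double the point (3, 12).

tangent at (3, 12): λ = (3·3² + 25)/(2·12) ≡ 11/24. 24⁻¹ ≡ 12 (mod 41), so λ ≡ 11·12 ≡ 9.
  x = λ² - 3 - 3 = 81 - 6 ≡ 34; y = λ·(3 - 34) - 12 ≡ 37. → (34, 37)

(34, 37)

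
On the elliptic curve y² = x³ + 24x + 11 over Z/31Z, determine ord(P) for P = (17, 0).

2

2P: (17, 0) + (17, 0): same x and y₁ ≡ -y₂, so the sum is ∞.
2P = ∞, so the order is 2.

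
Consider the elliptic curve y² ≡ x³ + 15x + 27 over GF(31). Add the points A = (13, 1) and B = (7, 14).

(13, 1) + (7, 14). λ = (14 - 1)/(7 - 13) ≡ 13/25 mod 31. 25⁻¹ ≡ 5 (mod 31), so λ ≡ 3.
  x = λ² - 13 - 7 = 9 - 20 ≡ 20; y = λ·(13 - 20) - 1 ≡ 9. → (20, 9)

(20, 9)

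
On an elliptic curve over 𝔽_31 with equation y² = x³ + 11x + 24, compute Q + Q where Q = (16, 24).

tangent at (16, 24): λ = (3·16² + 11)/(2·24) ≡ 4/17. 17⁻¹ ≡ 11 (mod 31), so λ ≡ 4·11 ≡ 13.
  x = λ² - 16 - 16 = 169 - 32 ≡ 13; y = λ·(16 - 13) - 24 ≡ 15. → (13, 15)

(13, 15)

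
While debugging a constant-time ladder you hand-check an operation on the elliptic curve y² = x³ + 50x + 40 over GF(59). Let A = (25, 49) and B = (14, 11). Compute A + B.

(25, 49) + (14, 11). λ = (11 - 49)/(14 - 25) ≡ 21/48 mod 59. 48⁻¹ ≡ 16 (mod 59), so λ ≡ 41.
  x = λ² - 25 - 14 = 1681 - 39 ≡ 49; y = λ·(25 - 49) - 49 ≡ 29. → (49, 29)

(49, 29)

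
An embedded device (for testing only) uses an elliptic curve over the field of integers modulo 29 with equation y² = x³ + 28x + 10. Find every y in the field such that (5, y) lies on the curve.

x³ + 28x + 10 = 275 ≡ 14 (mod 29).
14 is a non-residue mod 29; no y exists.

none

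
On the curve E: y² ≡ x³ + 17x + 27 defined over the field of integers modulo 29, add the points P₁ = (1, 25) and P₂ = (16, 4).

(1, 25) + (16, 4). λ = (4 - 25)/(16 - 1) ≡ 8/15 mod 29. 15⁻¹ ≡ 2 (mod 29), so λ ≡ 16.
  x = λ² - 1 - 16 = 256 - 17 ≡ 7; y = λ·(1 - 7) - 25 ≡ 24. → (7, 24)

(7, 24)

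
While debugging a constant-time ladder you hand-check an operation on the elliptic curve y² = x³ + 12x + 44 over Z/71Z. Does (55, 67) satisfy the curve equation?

y² = 67² ≡ 16; x³ + 12x + 44 = 167079 ≡ 16 (mod 71). 16 = 16.

yes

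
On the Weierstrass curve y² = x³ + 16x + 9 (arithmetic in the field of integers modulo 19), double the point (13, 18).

(18, 7)

tangent at (13, 18): λ = (3·13² + 16)/(2·18) ≡ 10/17. 17⁻¹ ≡ 9 (mod 19) since 17·9 = 153 ≡ 1, so λ ≡ 10·9 ≡ 14.
  x = λ² - 13 - 13 = 196 - 26 ≡ 18; y = λ·(13 - 18) - 18 ≡ 7. → (18, 7)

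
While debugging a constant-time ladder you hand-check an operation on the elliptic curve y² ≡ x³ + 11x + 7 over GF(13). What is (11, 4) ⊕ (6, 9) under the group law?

(10, 8)

(11, 4) + (6, 9). λ = (9 - 4)/(6 - 11) ≡ 5/8 mod 13. 8⁻¹ ≡ 5 (mod 13) since 8·5 = 40 ≡ 1, so λ ≡ 12.
  x = λ² - 11 - 6 = 144 - 17 ≡ 10; y = λ·(11 - 10) - 4 ≡ 8. → (10, 8)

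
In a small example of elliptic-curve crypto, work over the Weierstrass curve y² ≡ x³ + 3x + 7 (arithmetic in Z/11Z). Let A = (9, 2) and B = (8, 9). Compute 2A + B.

First 2A:
Repeated addition: build up to 2A.
2A: tangent at (9, 2): λ = (3·9² + 3)/(2·2) ≡ 4/4. 4⁻¹ ≡ 3 (mod 11), so λ ≡ 4·3 ≡ 1.
  x = λ² - 9 - 9 = 1 - 18 ≡ 5; y = λ·(9 - 5) - 2 ≡ 2. → (5, 2)
2A = (5, 2).
Finally 2A + B:
(5, 2) + (8, 9). λ = (9 - 2)/(8 - 5) ≡ 7/3 mod 11. 3⁻¹ ≡ 4 (mod 11), so λ ≡ 6.
  x = λ² - 5 - 8 = 36 - 13 ≡ 1; y = λ·(5 - 1) - 2 ≡ 0. → (1, 0)

(1, 0)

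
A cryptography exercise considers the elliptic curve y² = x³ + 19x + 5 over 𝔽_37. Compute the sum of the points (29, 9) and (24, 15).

(29, 9) + (24, 15). λ = (15 - 9)/(24 - 29) ≡ 6/32 mod 37. 32⁻¹ ≡ 22 (mod 37) since 32·22 = 704 ≡ 1, so λ ≡ 21.
  x = λ² - 29 - 24 = 441 - 53 ≡ 18; y = λ·(29 - 18) - 9 ≡ 0. → (18, 0)

(18, 0)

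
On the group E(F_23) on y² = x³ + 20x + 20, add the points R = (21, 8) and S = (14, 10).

(20, 18)

(21, 8) + (14, 10). λ = (10 - 8)/(14 - 21) ≡ 2/16 mod 23. 16⁻¹ ≡ 13 (mod 23), so λ ≡ 3.
  x = λ² - 21 - 14 = 9 - 35 ≡ 20; y = λ·(21 - 20) - 8 ≡ 18. → (20, 18)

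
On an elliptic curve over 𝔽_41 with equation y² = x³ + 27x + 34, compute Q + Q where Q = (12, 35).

(22, 40)

tangent at (12, 35): λ = (3·12² + 27)/(2·35) ≡ 8/29. 29⁻¹ ≡ 17 (mod 41) since 29·17 = 493 ≡ 1, so λ ≡ 8·17 ≡ 13.
  x = λ² - 12 - 12 = 169 - 24 ≡ 22; y = λ·(12 - 22) - 35 ≡ 40. → (22, 40)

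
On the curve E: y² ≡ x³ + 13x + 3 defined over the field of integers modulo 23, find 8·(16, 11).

Write Q = (16, 11).
Double-and-add on 8 = (1000)₂. Start with Q = (16, 11) for the leading 1-bit.
double: tangent at (16, 11): λ = (3·16² + 13)/(2·11) ≡ 22/22. 22⁻¹ ≡ 22 (mod 23) since 22·22 = 484 ≡ 1, so λ ≡ 22·22 ≡ 1.
  x = λ² - 16 - 16 = 1 - 32 ≡ 15; y = λ·(16 - 15) - 11 ≡ 13. → (15, 13)
double: tangent at (15, 13): λ = (3·15² + 13)/(2·13) ≡ 21/3. 3⁻¹ ≡ 8 (mod 23), so λ ≡ 21·8 ≡ 7.
  x = λ² - 15 - 15 = 49 - 30 ≡ 19; y = λ·(15 - 19) - 13 ≡ 5. → (19, 5)
double: tangent at (19, 5): λ = (3·19² + 13)/(2·5) ≡ 15/10. 10⁻¹ ≡ 7 (mod 23), so λ ≡ 15·7 ≡ 13.
  x = λ² - 19 - 19 = 169 - 38 ≡ 16; y = λ·(19 - 16) - 5 ≡ 11. → (16, 11)

(16, 11)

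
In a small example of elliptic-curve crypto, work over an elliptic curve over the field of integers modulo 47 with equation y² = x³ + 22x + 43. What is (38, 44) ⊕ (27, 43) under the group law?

(38, 44) + (27, 43). λ = (43 - 44)/(27 - 38) ≡ 46/36 mod 47. 36⁻¹ ≡ 17 (mod 47), so λ ≡ 30.
  x = λ² - 38 - 27 = 900 - 65 ≡ 36; y = λ·(38 - 36) - 44 ≡ 16. → (36, 16)

(36, 16)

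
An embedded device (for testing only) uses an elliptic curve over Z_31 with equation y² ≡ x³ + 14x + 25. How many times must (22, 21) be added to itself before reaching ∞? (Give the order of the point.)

2P: tangent at (22, 21): λ = (3·22² + 14)/(2·21) ≡ 9/11. 11⁻¹ ≡ 17 (mod 31), so λ ≡ 9·17 ≡ 29.
  x = λ² - 22 - 22 = 841 - 44 ≡ 22; y = λ·(22 - 22) - 21 ≡ 10. → (22, 10)
3P: (22, 10) + (22, 21): same x and y₁ ≡ -y₂, so the sum is ∞.
3P = ∞, so the order is 3.

3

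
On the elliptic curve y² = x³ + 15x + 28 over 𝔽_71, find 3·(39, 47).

(3, 61)

Write G = (39, 47).
Repeated addition: build up to 3G.
2G: tangent at (39, 47): λ = (3·39² + 15)/(2·47) ≡ 34/23. 23⁻¹ ≡ 34 (mod 71), so λ ≡ 34·34 ≡ 20.
  x = λ² - 39 - 39 = 400 - 78 ≡ 38; y = λ·(39 - 38) - 47 ≡ 44. → (38, 44)
3G: (38, 44) + (39, 47). λ = (47 - 44)/(39 - 38) ≡ 3/1 mod 71. 1⁻¹ ≡ 1 (mod 71), so λ ≡ 3.
  x = λ² - 38 - 39 = 9 - 77 ≡ 3; y = λ·(38 - 3) - 44 ≡ 61. → (3, 61)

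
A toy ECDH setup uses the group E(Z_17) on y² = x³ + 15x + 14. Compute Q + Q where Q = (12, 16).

tangent at (12, 16): λ = (3·12² + 15)/(2·16) ≡ 5/15. 15⁻¹ ≡ 8 (mod 17), so λ ≡ 5·8 ≡ 6.
  x = λ² - 12 - 12 = 36 - 24 ≡ 12; y = λ·(12 - 12) - 16 ≡ 1. → (12, 1)

(12, 1)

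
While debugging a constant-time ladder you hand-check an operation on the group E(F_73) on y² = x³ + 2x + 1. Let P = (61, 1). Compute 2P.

tangent at (61, 1): λ = (3·61² + 2)/(2·1) ≡ 69/2. 2⁻¹ ≡ 37 (mod 73) since 2·37 = 74 ≡ 1, so λ ≡ 69·37 ≡ 71.
  x = λ² - 61 - 61 = 5041 - 122 ≡ 28; y = λ·(61 - 28) - 1 ≡ 6. → (28, 6)

(28, 6)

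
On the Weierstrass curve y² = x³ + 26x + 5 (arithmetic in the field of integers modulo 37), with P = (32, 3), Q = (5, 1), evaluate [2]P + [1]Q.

(27, 22)

First 2P:
Repeated addition: build up to 2P.
2P: tangent at (32, 3): λ = (3·32² + 26)/(2·3) ≡ 27/6. 6⁻¹ ≡ 31 (mod 37), so λ ≡ 27·31 ≡ 23.
  x = λ² - 32 - 32 = 529 - 64 ≡ 21; y = λ·(32 - 21) - 3 ≡ 28. → (21, 28)
2P = (21, 28).
Finally 2P + Q:
(21, 28) + (5, 1). λ = (1 - 28)/(5 - 21) ≡ 10/21 mod 37. 21⁻¹ ≡ 30 (mod 37), so λ ≡ 4.
  x = λ² - 21 - 5 = 16 - 26 ≡ 27; y = λ·(21 - 27) - 28 ≡ 22. → (27, 22)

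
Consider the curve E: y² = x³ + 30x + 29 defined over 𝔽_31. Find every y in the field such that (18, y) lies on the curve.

x³ + 30x + 29 = 6401 ≡ 15 (mod 31).
15 is a non-residue mod 31; no y exists.

none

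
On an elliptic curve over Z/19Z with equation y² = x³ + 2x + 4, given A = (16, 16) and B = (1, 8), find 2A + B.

First 2A:
Repeated addition: build up to 2A.
2A: tangent at (16, 16): λ = (3·16² + 2)/(2·16) ≡ 10/13. 13⁻¹ ≡ 3 (mod 19), so λ ≡ 10·3 ≡ 11.
  x = λ² - 16 - 16 = 121 - 32 ≡ 13; y = λ·(16 - 13) - 16 ≡ 17. → (13, 17)
2A = (13, 17).
Finally 2A + B:
(13, 17) + (1, 8). λ = (8 - 17)/(1 - 13) ≡ 10/7 mod 19. 7⁻¹ ≡ 11 (mod 19), so λ ≡ 15.
  x = λ² - 13 - 1 = 225 - 14 ≡ 2; y = λ·(13 - 2) - 17 ≡ 15. → (2, 15)

(2, 15)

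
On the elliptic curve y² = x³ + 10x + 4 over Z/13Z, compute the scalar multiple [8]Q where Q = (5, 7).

Repeated addition: build up to 8Q.
2Q: tangent at (5, 7): λ = (3·5² + 10)/(2·7) ≡ 7/1. 1⁻¹ ≡ 1 (mod 13), so λ ≡ 7·1 ≡ 7.
  x = λ² - 5 - 5 = 49 - 10 ≡ 0; y = λ·(5 - 0) - 7 ≡ 2. → (0, 2)
3Q: (0, 2) + (5, 7). λ = (7 - 2)/(5 - 0) ≡ 5/5 mod 13. 5⁻¹ ≡ 8 (mod 13), so λ ≡ 1.
  x = λ² - 0 - 5 = 1 - 5 ≡ 9; y = λ·(0 - 9) - 2 ≡ 2. → (9, 2)
4Q: (9, 2) + (5, 7). λ = (7 - 2)/(5 - 9) ≡ 5/9 mod 13. 9⁻¹ ≡ 3 (mod 13), so λ ≡ 2.
  x = λ² - 9 - 5 = 4 - 14 ≡ 3; y = λ·(9 - 3) - 2 ≡ 10. → (3, 10)
5Q: (3, 10) + (5, 7). λ = (7 - 10)/(5 - 3) ≡ 10/2 mod 13. 2⁻¹ ≡ 7 (mod 13), so λ ≡ 5.
  x = λ² - 3 - 5 = 25 - 8 ≡ 4; y = λ·(3 - 4) - 10 ≡ 11. → (4, 11)
6Q: (4, 11) + (5, 7). λ = (7 - 11)/(5 - 4) ≡ 9/1 mod 13. 1⁻¹ ≡ 1 (mod 13) since 1·1 = 1 ≡ 1, so λ ≡ 9.
  x = λ² - 4 - 5 = 81 - 9 ≡ 7; y = λ·(4 - 7) - 11 ≡ 1. → (7, 1)
7Q: (7, 1) + (5, 7). λ = (7 - 1)/(5 - 7) ≡ 6/11 mod 13. 11⁻¹ ≡ 6 (mod 13), so λ ≡ 10.
  x = λ² - 7 - 5 = 100 - 12 ≡ 10; y = λ·(7 - 10) - 1 ≡ 8. → (10, 8)
8Q: (10, 8) + (5, 7). λ = (7 - 8)/(5 - 10) ≡ 12/8 mod 13. 8⁻¹ ≡ 5 (mod 13) since 8·5 = 40 ≡ 1, so λ ≡ 8.
  x = λ² - 10 - 5 = 64 - 15 ≡ 10; y = λ·(10 - 10) - 8 ≡ 5. → (10, 5)

(10, 5)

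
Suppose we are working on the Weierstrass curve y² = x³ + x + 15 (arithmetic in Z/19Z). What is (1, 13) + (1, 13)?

(15, 17)

tangent at (1, 13): λ = (3·1² + 1)/(2·13) ≡ 4/7. 7⁻¹ ≡ 11 (mod 19) since 7·11 = 77 ≡ 1, so λ ≡ 4·11 ≡ 6.
  x = λ² - 1 - 1 = 36 - 2 ≡ 15; y = λ·(1 - 15) - 13 ≡ 17. → (15, 17)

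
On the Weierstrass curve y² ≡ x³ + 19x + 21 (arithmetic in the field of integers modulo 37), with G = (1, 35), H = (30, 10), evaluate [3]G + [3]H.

First 3G:
Repeated addition: build up to 3G.
2G: tangent at (1, 35): λ = (3·1² + 19)/(2·35) ≡ 22/33. 33⁻¹ ≡ 9 (mod 37) since 33·9 = 297 ≡ 1, so λ ≡ 22·9 ≡ 13.
  x = λ² - 1 - 1 = 169 - 2 ≡ 19; y = λ·(1 - 19) - 35 ≡ 27. → (19, 27)
3G: (19, 27) + (1, 35). λ = (35 - 27)/(1 - 19) ≡ 8/19 mod 37. 19⁻¹ ≡ 2 (mod 37) since 19·2 = 38 ≡ 1, so λ ≡ 16.
  x = λ² - 19 - 1 = 256 - 20 ≡ 14; y = λ·(19 - 14) - 27 ≡ 16. → (14, 16)
3G = (14, 16).
Next 3H:
Repeated addition: build up to 3H.
2H: tangent at (30, 10): λ = (3·30² + 19)/(2·10) ≡ 18/20. 20⁻¹ ≡ 13 (mod 37), so λ ≡ 18·13 ≡ 12.
  x = λ² - 30 - 30 = 144 - 60 ≡ 10; y = λ·(30 - 10) - 10 ≡ 8. → (10, 8)
3H: (10, 8) + (30, 10). λ = (10 - 8)/(30 - 10) ≡ 2/20 mod 37. 20⁻¹ ≡ 13 (mod 37) since 20·13 = 260 ≡ 1, so λ ≡ 26.
  x = λ² - 10 - 30 = 676 - 40 ≡ 7; y = λ·(10 - 7) - 8 ≡ 33. → (7, 33)
3H = (7, 33).
Finally 3G + 3H:
(14, 16) + (7, 33). λ = (33 - 16)/(7 - 14) ≡ 17/30 mod 37. 30⁻¹ ≡ 21 (mod 37), so λ ≡ 24.
  x = λ² - 14 - 7 = 576 - 21 ≡ 0; y = λ·(14 - 0) - 16 ≡ 24. → (0, 24)

(0, 24)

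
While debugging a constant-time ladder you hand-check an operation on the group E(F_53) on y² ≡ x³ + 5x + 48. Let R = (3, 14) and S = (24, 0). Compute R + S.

(3, 14) + (24, 0). λ = (0 - 14)/(24 - 3) ≡ 39/21 mod 53. 21⁻¹ ≡ 48 (mod 53) since 21·48 = 1008 ≡ 1, so λ ≡ 17.
  x = λ² - 3 - 24 = 289 - 27 ≡ 50; y = λ·(3 - 50) - 14 ≡ 35. → (50, 35)

(50, 35)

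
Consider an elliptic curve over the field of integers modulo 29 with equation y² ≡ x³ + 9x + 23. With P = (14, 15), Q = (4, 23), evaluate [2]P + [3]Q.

First 2P:
Repeated addition: build up to 2P.
2P: tangent at (14, 15): λ = (3·14² + 9)/(2·15) ≡ 17/1. 1⁻¹ ≡ 1 (mod 29), so λ ≡ 17·1 ≡ 17.
  x = λ² - 14 - 14 = 289 - 28 ≡ 0; y = λ·(14 - 0) - 15 ≡ 20. → (0, 20)
2P = (0, 20).
Next 3Q:
Repeated addition: build up to 3Q.
2Q: tangent at (4, 23): λ = (3·4² + 9)/(2·23) ≡ 28/17. 17⁻¹ ≡ 12 (mod 29) since 17·12 = 204 ≡ 1, so λ ≡ 28·12 ≡ 17.
  x = λ² - 4 - 4 = 289 - 8 ≡ 20; y = λ·(4 - 20) - 23 ≡ 24. → (20, 24)
3Q: (20, 24) + (4, 23). λ = (23 - 24)/(4 - 20) ≡ 28/13 mod 29. 13⁻¹ ≡ 9 (mod 29), so λ ≡ 20.
  x = λ² - 20 - 4 = 400 - 24 ≡ 28; y = λ·(20 - 28) - 24 ≡ 19. → (28, 19)
3Q = (28, 19).
Finally 2P + 3Q:
(0, 20) + (28, 19). λ = (19 - 20)/(28 - 0) ≡ 28/28 mod 29. 28⁻¹ ≡ 28 (mod 29), so λ ≡ 1.
  x = λ² - 0 - 28 = 1 - 28 ≡ 2; y = λ·(0 - 2) - 20 ≡ 7. → (2, 7)

(2, 7)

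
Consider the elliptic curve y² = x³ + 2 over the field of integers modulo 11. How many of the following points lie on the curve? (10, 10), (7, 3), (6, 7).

1

(10, 10): 10² ≡ 1, rhs ≡ 1 → on.
(7, 3): 3² ≡ 9, rhs ≡ 4 → off.
(6, 7): 7² ≡ 5, rhs ≡ 9 → off.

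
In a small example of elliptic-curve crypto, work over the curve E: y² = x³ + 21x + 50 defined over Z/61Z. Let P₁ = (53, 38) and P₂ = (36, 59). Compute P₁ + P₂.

(55, 47)

(53, 38) + (36, 59). λ = (59 - 38)/(36 - 53) ≡ 21/44 mod 61. 44⁻¹ ≡ 43 (mod 61), so λ ≡ 49.
  x = λ² - 53 - 36 = 2401 - 89 ≡ 55; y = λ·(53 - 55) - 38 ≡ 47. → (55, 47)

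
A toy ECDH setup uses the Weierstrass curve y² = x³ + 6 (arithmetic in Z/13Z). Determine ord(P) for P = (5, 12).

2P: tangent at (5, 12): λ = (3·5² + 0)/(2·12) ≡ 10/11. 11⁻¹ ≡ 6 (mod 13), so λ ≡ 10·6 ≡ 8.
  x = λ² - 5 - 5 = 64 - 10 ≡ 2; y = λ·(5 - 2) - 12 ≡ 12. → (2, 12)
3P: (2, 12) + (5, 12). λ = (12 - 12)/(5 - 2) ≡ 0/3 mod 13. 3⁻¹ ≡ 9 (mod 13), so λ ≡ 0.
  x = λ² - 2 - 5 = 0 - 7 ≡ 6; y = λ·(2 - 6) - 12 ≡ 1. → (6, 1)
4P: (6, 1) + (5, 12). λ = (12 - 1)/(5 - 6) ≡ 11/12 mod 13. 12⁻¹ ≡ 12 (mod 13) since 12·12 = 144 ≡ 1, so λ ≡ 2.
  x = λ² - 6 - 5 = 4 - 11 ≡ 6; y = λ·(6 - 6) - 1 ≡ 12. → (6, 12)
5P: (6, 12) + (5, 12). λ = (12 - 12)/(5 - 6) ≡ 0/12 mod 13. 12⁻¹ ≡ 12 (mod 13), so λ ≡ 0.
  x = λ² - 6 - 5 = 0 - 11 ≡ 2; y = λ·(6 - 2) - 12 ≡ 1. → (2, 1)
6P: (2, 1) + (5, 12). λ = (12 - 1)/(5 - 2) ≡ 11/3 mod 13. 3⁻¹ ≡ 9 (mod 13) since 3·9 = 27 ≡ 1, so λ ≡ 8.
  x = λ² - 2 - 5 = 64 - 7 ≡ 5; y = λ·(2 - 5) - 1 ≡ 1. → (5, 1)
7P: (5, 1) + (5, 12): same x and y₁ ≡ -y₂, so the sum is O.
7P = O, so the order is 7.

7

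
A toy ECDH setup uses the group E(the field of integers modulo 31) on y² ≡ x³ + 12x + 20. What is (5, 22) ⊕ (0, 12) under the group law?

(30, 21)

(5, 22) + (0, 12). λ = (12 - 22)/(0 - 5) ≡ 21/26 mod 31. 26⁻¹ ≡ 6 (mod 31) since 26·6 = 156 ≡ 1, so λ ≡ 2.
  x = λ² - 5 - 0 = 4 - 5 ≡ 30; y = λ·(5 - 30) - 22 ≡ 21. → (30, 21)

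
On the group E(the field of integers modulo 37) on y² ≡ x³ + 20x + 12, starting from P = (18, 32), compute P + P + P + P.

Repeated addition: build up to 4P.
2P: tangent at (18, 32): λ = (3·18² + 20)/(2·32) ≡ 30/27. 27⁻¹ ≡ 11 (mod 37), so λ ≡ 30·11 ≡ 34.
  x = λ² - 18 - 18 = 1156 - 36 ≡ 10; y = λ·(18 - 10) - 32 ≡ 18. → (10, 18)
3P: (10, 18) + (18, 32). λ = (32 - 18)/(18 - 10) ≡ 14/8 mod 37. 8⁻¹ ≡ 14 (mod 37), so λ ≡ 11.
  x = λ² - 10 - 18 = 121 - 28 ≡ 19; y = λ·(10 - 19) - 18 ≡ 31. → (19, 31)
4P: (19, 31) + (18, 32). λ = (32 - 31)/(18 - 19) ≡ 1/36 mod 37. 36⁻¹ ≡ 36 (mod 37), so λ ≡ 36.
  x = λ² - 19 - 18 = 1296 - 37 ≡ 1; y = λ·(19 - 1) - 31 ≡ 25. → (1, 25)

(1, 25)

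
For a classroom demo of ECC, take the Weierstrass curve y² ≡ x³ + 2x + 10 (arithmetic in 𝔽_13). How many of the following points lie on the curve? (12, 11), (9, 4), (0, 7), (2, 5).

(12, 11): 11² ≡ 4, rhs ≡ 7 → off.
(9, 4): 4² ≡ 3, rhs ≡ 3 → on.
(0, 7): 7² ≡ 10, rhs ≡ 10 → on.
(2, 5): 5² ≡ 12, rhs ≡ 9 → off.

2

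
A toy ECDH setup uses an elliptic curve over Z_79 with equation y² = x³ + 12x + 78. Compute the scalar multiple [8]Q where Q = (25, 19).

(5, 37)

Double-and-add on 8 = (1000)₂. Start with Q = (25, 19) for the leading 1-bit.
double: tangent at (25, 19): λ = (3·25² + 12)/(2·19) ≡ 70/38. 38⁻¹ ≡ 52 (mod 79) since 38·52 = 1976 ≡ 1, so λ ≡ 70·52 ≡ 6.
  x = λ² - 25 - 25 = 36 - 50 ≡ 65; y = λ·(25 - 65) - 19 ≡ 57. → (65, 57)
double: tangent at (65, 57): λ = (3·65² + 12)/(2·57) ≡ 47/35. 35⁻¹ ≡ 70 (mod 79) since 35·70 = 2450 ≡ 1, so λ ≡ 47·70 ≡ 51.
  x = λ² - 65 - 65 = 2601 - 130 ≡ 22; y = λ·(65 - 22) - 57 ≡ 3. → (22, 3)
double: tangent at (22, 3): λ = (3·22² + 12)/(2·3) ≡ 42/6. 6⁻¹ ≡ 66 (mod 79), so λ ≡ 42·66 ≡ 7.
  x = λ² - 22 - 22 = 49 - 44 ≡ 5; y = λ·(22 - 5) - 3 ≡ 37. → (5, 37)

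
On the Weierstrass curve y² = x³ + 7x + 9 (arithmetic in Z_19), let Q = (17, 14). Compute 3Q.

(5, 6)

Repeated addition: build up to 3Q.
2Q: tangent at (17, 14): λ = (3·17² + 7)/(2·14) ≡ 0/9. 9⁻¹ ≡ 17 (mod 19), so λ ≡ 0·17 ≡ 0.
  x = λ² - 17 - 17 = 0 - 34 ≡ 4; y = λ·(17 - 4) - 14 ≡ 5. → (4, 5)
3Q: (4, 5) + (17, 14). λ = (14 - 5)/(17 - 4) ≡ 9/13 mod 19. 13⁻¹ ≡ 3 (mod 19), so λ ≡ 8.
  x = λ² - 4 - 17 = 64 - 21 ≡ 5; y = λ·(4 - 5) - 5 ≡ 6. → (5, 6)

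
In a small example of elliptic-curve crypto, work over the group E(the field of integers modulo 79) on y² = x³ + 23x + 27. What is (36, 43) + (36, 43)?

(59, 40)

tangent at (36, 43): λ = (3·36² + 23)/(2·43) ≡ 40/7. 7⁻¹ ≡ 34 (mod 79), so λ ≡ 40·34 ≡ 17.
  x = λ² - 36 - 36 = 289 - 72 ≡ 59; y = λ·(36 - 59) - 43 ≡ 40. → (59, 40)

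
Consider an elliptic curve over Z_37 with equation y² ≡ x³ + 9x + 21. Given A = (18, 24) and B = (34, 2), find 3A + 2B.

(3, 36)

First 3A:
Repeated addition: build up to 3A.
2A: tangent at (18, 24): λ = (3·18² + 9)/(2·24) ≡ 19/11. 11⁻¹ ≡ 27 (mod 37), so λ ≡ 19·27 ≡ 32.
  x = λ² - 18 - 18 = 1024 - 36 ≡ 26; y = λ·(18 - 26) - 24 ≡ 16. → (26, 16)
3A: (26, 16) + (18, 24). λ = (24 - 16)/(18 - 26) ≡ 8/29 mod 37. 29⁻¹ ≡ 23 (mod 37) since 29·23 = 667 ≡ 1, so λ ≡ 36.
  x = λ² - 26 - 18 = 1296 - 44 ≡ 31; y = λ·(26 - 31) - 16 ≡ 26. → (31, 26)
3A = (31, 26).
Next 2B:
Repeated addition: build up to 2B.
2B: tangent at (34, 2): λ = (3·34² + 9)/(2·2) ≡ 36/4. 4⁻¹ ≡ 28 (mod 37), so λ ≡ 36·28 ≡ 9.
  x = λ² - 34 - 34 = 81 - 68 ≡ 13; y = λ·(34 - 13) - 2 ≡ 2. → (13, 2)
2B = (13, 2).
Finally 3A + 2B:
(31, 26) + (13, 2). λ = (2 - 26)/(13 - 31) ≡ 13/19 mod 37. 19⁻¹ ≡ 2 (mod 37) since 19·2 = 38 ≡ 1, so λ ≡ 26.
  x = λ² - 31 - 13 = 676 - 44 ≡ 3; y = λ·(31 - 3) - 26 ≡ 36. → (3, 36)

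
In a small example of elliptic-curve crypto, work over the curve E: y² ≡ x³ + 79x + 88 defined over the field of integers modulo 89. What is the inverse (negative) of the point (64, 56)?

(64, 33)

-(64, 56) = (64, -56 mod 89) = (64, 33).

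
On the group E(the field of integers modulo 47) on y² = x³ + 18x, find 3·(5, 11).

Write P = (5, 11).
Repeated addition: build up to 3P.
2P: tangent at (5, 11): λ = (3·5² + 18)/(2·11) ≡ 46/22. 22⁻¹ ≡ 15 (mod 47) since 22·15 = 330 ≡ 1, so λ ≡ 46·15 ≡ 32.
  x = λ² - 5 - 5 = 1024 - 10 ≡ 27; y = λ·(5 - 27) - 11 ≡ 37. → (27, 37)
3P: (27, 37) + (5, 11). λ = (11 - 37)/(5 - 27) ≡ 21/25 mod 47. 25⁻¹ ≡ 32 (mod 47), so λ ≡ 14.
  x = λ² - 27 - 5 = 196 - 32 ≡ 23; y = λ·(27 - 23) - 37 ≡ 19. → (23, 19)

(23, 19)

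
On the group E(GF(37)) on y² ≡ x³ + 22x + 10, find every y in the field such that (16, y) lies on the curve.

x³ + 22x + 10 = 4458 ≡ 18 (mod 37).
18 is a non-residue mod 37; no y exists.

none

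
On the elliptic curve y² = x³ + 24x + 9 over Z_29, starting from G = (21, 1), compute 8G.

Repeated addition: build up to 8G.
2G: tangent at (21, 1): λ = (3·21² + 24)/(2·1) ≡ 13/2. 2⁻¹ ≡ 15 (mod 29) since 2·15 = 30 ≡ 1, so λ ≡ 13·15 ≡ 21.
  x = λ² - 21 - 21 = 441 - 42 ≡ 22; y = λ·(21 - 22) - 1 ≡ 7. → (22, 7)
3G: (22, 7) + (21, 1). λ = (1 - 7)/(21 - 22) ≡ 23/28 mod 29. 28⁻¹ ≡ 28 (mod 29) since 28·28 = 784 ≡ 1, so λ ≡ 6.
  x = λ² - 22 - 21 = 36 - 43 ≡ 22; y = λ·(22 - 22) - 7 ≡ 22. → (22, 22)
4G: (22, 22) + (21, 1). λ = (1 - 22)/(21 - 22) ≡ 8/28 mod 29. 28⁻¹ ≡ 28 (mod 29), so λ ≡ 21.
  x = λ² - 22 - 21 = 441 - 43 ≡ 21; y = λ·(22 - 21) - 22 ≡ 28. → (21, 28)
5G: (21, 28) + (21, 1): same x and y₁ ≡ -y₂, so the sum is ∞.
6G: ∞ + (21, 1) = (21, 1) (identity).
7G: tangent at (21, 1): λ = (3·21² + 24)/(2·1) ≡ 13/2. 2⁻¹ ≡ 15 (mod 29) since 2·15 = 30 ≡ 1, so λ ≡ 13·15 ≡ 21.
  x = λ² - 21 - 21 = 441 - 42 ≡ 22; y = λ·(21 - 22) - 1 ≡ 7. → (22, 7)
8G: (22, 7) + (21, 1). λ = (1 - 7)/(21 - 22) ≡ 23/28 mod 29. 28⁻¹ ≡ 28 (mod 29) since 28·28 = 784 ≡ 1, so λ ≡ 6.
  x = λ² - 22 - 21 = 36 - 43 ≡ 22; y = λ·(22 - 22) - 7 ≡ 22. → (22, 22)

(22, 22)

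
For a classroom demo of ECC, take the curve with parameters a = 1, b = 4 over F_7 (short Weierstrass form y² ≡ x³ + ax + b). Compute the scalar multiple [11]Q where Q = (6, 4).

(6, 4)

Repeated addition: build up to 11Q.
2Q: tangent at (6, 4): λ = (3·6² + 1)/(2·4) ≡ 4/1. 1⁻¹ ≡ 1 (mod 7) since 1·1 = 1 ≡ 1, so λ ≡ 4·1 ≡ 4.
  x = λ² - 6 - 6 = 16 - 12 ≡ 4; y = λ·(6 - 4) - 4 ≡ 4. → (4, 4)
3Q: (4, 4) + (6, 4). λ = (4 - 4)/(6 - 4) ≡ 0/2 mod 7. 2⁻¹ ≡ 4 (mod 7) since 2·4 = 8 ≡ 1, so λ ≡ 0.
  x = λ² - 4 - 6 = 0 - 10 ≡ 4; y = λ·(4 - 4) - 4 ≡ 3. → (4, 3)
4Q: (4, 3) + (6, 4). λ = (4 - 3)/(6 - 4) ≡ 1/2 mod 7. 2⁻¹ ≡ 4 (mod 7), so λ ≡ 4.
  x = λ² - 4 - 6 = 16 - 10 ≡ 6; y = λ·(4 - 6) - 3 ≡ 3. → (6, 3)
5Q: (6, 3) + (6, 4): same x and y₁ ≡ -y₂, so the sum is ∞.
6Q: ∞ + (6, 4) = (6, 4) (identity).
7Q: tangent at (6, 4): λ = (3·6² + 1)/(2·4) ≡ 4/1. 1⁻¹ ≡ 1 (mod 7), so λ ≡ 4·1 ≡ 4.
  x = λ² - 6 - 6 = 16 - 12 ≡ 4; y = λ·(6 - 4) - 4 ≡ 4. → (4, 4)
8Q: (4, 4) + (6, 4). λ = (4 - 4)/(6 - 4) ≡ 0/2 mod 7. 2⁻¹ ≡ 4 (mod 7) since 2·4 = 8 ≡ 1, so λ ≡ 0.
  x = λ² - 4 - 6 = 0 - 10 ≡ 4; y = λ·(4 - 4) - 4 ≡ 3. → (4, 3)
9Q: (4, 3) + (6, 4). λ = (4 - 3)/(6 - 4) ≡ 1/2 mod 7. 2⁻¹ ≡ 4 (mod 7), so λ ≡ 4.
  x = λ² - 4 - 6 = 16 - 10 ≡ 6; y = λ·(4 - 6) - 3 ≡ 3. → (6, 3)
10Q: (6, 3) + (6, 4): same x and y₁ ≡ -y₂, so the sum is ∞.
11Q: ∞ + (6, 4) = (6, 4) (identity).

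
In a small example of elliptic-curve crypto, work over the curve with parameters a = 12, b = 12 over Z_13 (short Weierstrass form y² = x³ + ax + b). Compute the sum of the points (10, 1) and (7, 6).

(10, 1) + (7, 6). λ = (6 - 1)/(7 - 10) ≡ 5/10 mod 13. 10⁻¹ ≡ 4 (mod 13) since 10·4 = 40 ≡ 1, so λ ≡ 7.
  x = λ² - 10 - 7 = 49 - 17 ≡ 6; y = λ·(10 - 6) - 1 ≡ 1. → (6, 1)

(6, 1)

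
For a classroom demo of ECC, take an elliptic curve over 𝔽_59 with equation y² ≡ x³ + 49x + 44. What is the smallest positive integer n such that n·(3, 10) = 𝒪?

2P: tangent at (3, 10): λ = (3·3² + 49)/(2·10) ≡ 17/20. 20⁻¹ ≡ 3 (mod 59) since 20·3 = 60 ≡ 1, so λ ≡ 17·3 ≡ 51.
  x = λ² - 3 - 3 = 2601 - 6 ≡ 58; y = λ·(3 - 58) - 10 ≡ 17. → (58, 17)
3P: (58, 17) + (3, 10). λ = (10 - 17)/(3 - 58) ≡ 52/4 mod 59. 4⁻¹ ≡ 15 (mod 59), so λ ≡ 13.
  x = λ² - 58 - 3 = 169 - 61 ≡ 49; y = λ·(58 - 49) - 17 ≡ 41. → (49, 41)
4P: (49, 41) + (3, 10). λ = (10 - 41)/(3 - 49) ≡ 28/13 mod 59. 13⁻¹ ≡ 50 (mod 59), so λ ≡ 43.
  x = λ² - 49 - 3 = 1849 - 52 ≡ 27; y = λ·(49 - 27) - 41 ≡ 20. → (27, 20)
5P: (27, 20) + (3, 10). λ = (10 - 20)/(3 - 27) ≡ 49/35 mod 59. 35⁻¹ ≡ 27 (mod 59) since 35·27 = 945 ≡ 1, so λ ≡ 25.
  x = λ² - 27 - 3 = 625 - 30 ≡ 5; y = λ·(27 - 5) - 20 ≡ 58. → (5, 58)
6P: (5, 58) + (3, 10). λ = (10 - 58)/(3 - 5) ≡ 11/57 mod 59. 57⁻¹ ≡ 29 (mod 59) since 57·29 = 1653 ≡ 1, so λ ≡ 24.
  x = λ² - 5 - 3 = 576 - 8 ≡ 37; y = λ·(5 - 37) - 58 ≡ 0. → (37, 0)
7P: (37, 0) + (3, 10). λ = (10 - 0)/(3 - 37) ≡ 10/25 mod 59. 25⁻¹ ≡ 26 (mod 59), so λ ≡ 24.
  x = λ² - 37 - 3 = 576 - 40 ≡ 5; y = λ·(37 - 5) - 0 ≡ 1. → (5, 1)
8P: (5, 1) + (3, 10). λ = (10 - 1)/(3 - 5) ≡ 9/57 mod 59. 57⁻¹ ≡ 29 (mod 59) since 57·29 = 1653 ≡ 1, so λ ≡ 25.
  x = λ² - 5 - 3 = 625 - 8 ≡ 27; y = λ·(5 - 27) - 1 ≡ 39. → (27, 39)
9P: (27, 39) + (3, 10). λ = (10 - 39)/(3 - 27) ≡ 30/35 mod 59. 35⁻¹ ≡ 27 (mod 59), so λ ≡ 43.
  x = λ² - 27 - 3 = 1849 - 30 ≡ 49; y = λ·(27 - 49) - 39 ≡ 18. → (49, 18)
10P: (49, 18) + (3, 10). λ = (10 - 18)/(3 - 49) ≡ 51/13 mod 59. 13⁻¹ ≡ 50 (mod 59), so λ ≡ 13.
  x = λ² - 49 - 3 = 169 - 52 ≡ 58; y = λ·(49 - 58) - 18 ≡ 42. → (58, 42)
11P: (58, 42) + (3, 10). λ = (10 - 42)/(3 - 58) ≡ 27/4 mod 59. 4⁻¹ ≡ 15 (mod 59) since 4·15 = 60 ≡ 1, so λ ≡ 51.
  x = λ² - 58 - 3 = 2601 - 61 ≡ 3; y = λ·(58 - 3) - 42 ≡ 49. → (3, 49)
12P: (3, 49) + (3, 10): same x and y₁ ≡ -y₂, so the sum is 𝒪.
12P = 𝒪, so the order is 12.

12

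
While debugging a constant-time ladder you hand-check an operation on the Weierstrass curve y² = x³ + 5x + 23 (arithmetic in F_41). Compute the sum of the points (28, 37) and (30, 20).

(4, 5)

(28, 37) + (30, 20). λ = (20 - 37)/(30 - 28) ≡ 24/2 mod 41. 2⁻¹ ≡ 21 (mod 41) since 2·21 = 42 ≡ 1, so λ ≡ 12.
  x = λ² - 28 - 30 = 144 - 58 ≡ 4; y = λ·(28 - 4) - 37 ≡ 5. → (4, 5)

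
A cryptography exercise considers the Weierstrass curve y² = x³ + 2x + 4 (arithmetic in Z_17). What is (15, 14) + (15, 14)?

tangent at (15, 14): λ = (3·15² + 2)/(2·14) ≡ 14/11. 11⁻¹ ≡ 14 (mod 17), so λ ≡ 14·14 ≡ 9.
  x = λ² - 15 - 15 = 81 - 30 ≡ 0; y = λ·(15 - 0) - 14 ≡ 2. → (0, 2)

(0, 2)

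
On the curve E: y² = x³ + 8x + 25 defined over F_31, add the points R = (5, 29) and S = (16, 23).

(5, 29) + (16, 23). λ = (23 - 29)/(16 - 5) ≡ 25/11 mod 31. 11⁻¹ ≡ 17 (mod 31), so λ ≡ 22.
  x = λ² - 5 - 16 = 484 - 21 ≡ 29; y = λ·(5 - 29) - 29 ≡ 1. → (29, 1)

(29, 1)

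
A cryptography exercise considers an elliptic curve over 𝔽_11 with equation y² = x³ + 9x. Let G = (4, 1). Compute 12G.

O

Double-and-add on 12 = (1100)₂. Start with G = (4, 1) for the leading 1-bit.
double: tangent at (4, 1): λ = (3·4² + 9)/(2·1) ≡ 2/2. 2⁻¹ ≡ 6 (mod 11) since 2·6 = 12 ≡ 1, so λ ≡ 2·6 ≡ 1.
  x = λ² - 4 - 4 = 1 - 8 ≡ 4; y = λ·(4 - 4) - 1 ≡ 10. → (4, 10)
add G: (4, 10) + (4, 1): same x and y₁ ≡ -y₂, so the sum is ∞.
double: ∞ + ∞ = ∞ (identity).
double: ∞ + ∞ = ∞ (identity).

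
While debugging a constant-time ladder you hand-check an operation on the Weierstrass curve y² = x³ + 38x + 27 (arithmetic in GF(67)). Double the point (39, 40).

tangent at (39, 40): λ = (3·39² + 38)/(2·40) ≡ 45/13. 13⁻¹ ≡ 31 (mod 67) since 13·31 = 403 ≡ 1, so λ ≡ 45·31 ≡ 55.
  x = λ² - 39 - 39 = 3025 - 78 ≡ 66; y = λ·(39 - 66) - 40 ≡ 16. → (66, 16)

(66, 16)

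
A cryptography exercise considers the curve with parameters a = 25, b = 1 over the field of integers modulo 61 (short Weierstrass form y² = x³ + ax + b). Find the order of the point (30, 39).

2P: tangent at (30, 39): λ = (3·30² + 25)/(2·39) ≡ 41/17. 17⁻¹ ≡ 18 (mod 61), so λ ≡ 41·18 ≡ 6.
  x = λ² - 30 - 30 = 36 - 60 ≡ 37; y = λ·(30 - 37) - 39 ≡ 41. → (37, 41)
3P: (37, 41) + (30, 39). λ = (39 - 41)/(30 - 37) ≡ 59/54 mod 61. 54⁻¹ ≡ 26 (mod 61), so λ ≡ 9.
  x = λ² - 37 - 30 = 81 - 67 ≡ 14; y = λ·(37 - 14) - 41 ≡ 44. → (14, 44)
4P: (14, 44) + (30, 39). λ = (39 - 44)/(30 - 14) ≡ 56/16 mod 61. 16⁻¹ ≡ 42 (mod 61) since 16·42 = 672 ≡ 1, so λ ≡ 34.
  x = λ² - 14 - 30 = 1156 - 44 ≡ 14; y = λ·(14 - 14) - 44 ≡ 17. → (14, 17)
5P: (14, 17) + (30, 39). λ = (39 - 17)/(30 - 14) ≡ 22/16 mod 61. 16⁻¹ ≡ 42 (mod 61), so λ ≡ 9.
  x = λ² - 14 - 30 = 81 - 44 ≡ 37; y = λ·(14 - 37) - 17 ≡ 20. → (37, 20)
6P: (37, 20) + (30, 39). λ = (39 - 20)/(30 - 37) ≡ 19/54 mod 61. 54⁻¹ ≡ 26 (mod 61), so λ ≡ 6.
  x = λ² - 37 - 30 = 36 - 67 ≡ 30; y = λ·(37 - 30) - 20 ≡ 22. → (30, 22)
7P: (30, 22) + (30, 39): same x and y₁ ≡ -y₂, so the sum is O.
7P = O, so the order is 7.

7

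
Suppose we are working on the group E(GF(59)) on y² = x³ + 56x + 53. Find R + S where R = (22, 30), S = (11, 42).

(15, 16)

(22, 30) + (11, 42). λ = (42 - 30)/(11 - 22) ≡ 12/48 mod 59. 48⁻¹ ≡ 16 (mod 59), so λ ≡ 15.
  x = λ² - 22 - 11 = 225 - 33 ≡ 15; y = λ·(22 - 15) - 30 ≡ 16. → (15, 16)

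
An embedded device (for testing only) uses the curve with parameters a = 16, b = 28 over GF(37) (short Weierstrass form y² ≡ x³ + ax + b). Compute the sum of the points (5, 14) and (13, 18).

(5, 14) + (13, 18). λ = (18 - 14)/(13 - 5) ≡ 4/8 mod 37. 8⁻¹ ≡ 14 (mod 37), so λ ≡ 19.
  x = λ² - 5 - 13 = 361 - 18 ≡ 10; y = λ·(5 - 10) - 14 ≡ 2. → (10, 2)

(10, 2)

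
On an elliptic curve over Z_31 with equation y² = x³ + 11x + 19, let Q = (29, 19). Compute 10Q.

O

Double-and-add on 10 = (1010)₂. Start with Q = (29, 19) for the leading 1-bit.
double: tangent at (29, 19): λ = (3·29² + 11)/(2·19) ≡ 23/7. 7⁻¹ ≡ 9 (mod 31) since 7·9 = 63 ≡ 1, so λ ≡ 23·9 ≡ 21.
  x = λ² - 29 - 29 = 441 - 58 ≡ 11; y = λ·(29 - 11) - 19 ≡ 18. → (11, 18)
double: tangent at (11, 18): λ = (3·11² + 11)/(2·18) ≡ 2/5. 5⁻¹ ≡ 25 (mod 31), so λ ≡ 2·25 ≡ 19.
  x = λ² - 11 - 11 = 361 - 22 ≡ 29; y = λ·(11 - 29) - 18 ≡ 12. → (29, 12)
add Q: (29, 12) + (29, 19): same x and y₁ ≡ -y₂, so the sum is O.
double: O + O = O (identity).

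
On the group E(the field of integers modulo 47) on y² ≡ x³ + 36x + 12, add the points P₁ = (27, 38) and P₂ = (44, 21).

(24, 6)

(27, 38) + (44, 21). λ = (21 - 38)/(44 - 27) ≡ 30/17 mod 47. 17⁻¹ ≡ 36 (mod 47), so λ ≡ 46.
  x = λ² - 27 - 44 = 2116 - 71 ≡ 24; y = λ·(27 - 24) - 38 ≡ 6. → (24, 6)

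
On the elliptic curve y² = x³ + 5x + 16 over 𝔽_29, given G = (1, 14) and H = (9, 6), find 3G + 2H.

First 3G:
Repeated addition: build up to 3G.
2G: tangent at (1, 14): λ = (3·1² + 5)/(2·14) ≡ 8/28. 28⁻¹ ≡ 28 (mod 29) since 28·28 = 784 ≡ 1, so λ ≡ 8·28 ≡ 21.
  x = λ² - 1 - 1 = 441 - 2 ≡ 4; y = λ·(1 - 4) - 14 ≡ 10. → (4, 10)
3G: (4, 10) + (1, 14). λ = (14 - 10)/(1 - 4) ≡ 4/26 mod 29. 26⁻¹ ≡ 19 (mod 29), so λ ≡ 18.
  x = λ² - 4 - 1 = 324 - 5 ≡ 0; y = λ·(4 - 0) - 10 ≡ 4. → (0, 4)
3G = (0, 4).
Next 2H:
Repeated addition: build up to 2H.
2H: tangent at (9, 6): λ = (3·9² + 5)/(2·6) ≡ 16/12. 12⁻¹ ≡ 17 (mod 29), so λ ≡ 16·17 ≡ 11.
  x = λ² - 9 - 9 = 121 - 18 ≡ 16; y = λ·(9 - 16) - 6 ≡ 4. → (16, 4)
2H = (16, 4).
Finally 3G + 2H:
(0, 4) + (16, 4). λ = (4 - 4)/(16 - 0) ≡ 0/16 mod 29. 16⁻¹ ≡ 20 (mod 29) since 16·20 = 320 ≡ 1, so λ ≡ 0.
  x = λ² - 0 - 16 = 0 - 16 ≡ 13; y = λ·(0 - 13) - 4 ≡ 25. → (13, 25)

(13, 25)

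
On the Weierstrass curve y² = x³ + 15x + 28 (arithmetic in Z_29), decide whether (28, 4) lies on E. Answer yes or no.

y² = 4² ≡ 16; x³ + 15x + 28 = 22400 ≡ 12 (mod 29). 16 ≠ 12.

no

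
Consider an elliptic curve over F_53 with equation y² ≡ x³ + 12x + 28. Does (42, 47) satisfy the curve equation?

y² = 47² ≡ 36; x³ + 12x + 28 = 74620 ≡ 49 (mod 53). 36 ≠ 49.

no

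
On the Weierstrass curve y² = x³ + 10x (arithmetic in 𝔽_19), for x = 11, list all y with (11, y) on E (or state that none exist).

4, 15

x³ + 10x + 0 = 1441 ≡ 16 (mod 19).
Square roots of 16 mod 19: 4 and 15 (since 4² = 16 ≡ 16).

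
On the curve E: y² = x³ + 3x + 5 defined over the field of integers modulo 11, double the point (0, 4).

(1, 8)

tangent at (0, 4): λ = (3·0² + 3)/(2·4) ≡ 3/8. 8⁻¹ ≡ 7 (mod 11), so λ ≡ 3·7 ≡ 10.
  x = λ² - 0 - 0 = 100 - 0 ≡ 1; y = λ·(0 - 1) - 4 ≡ 8. → (1, 8)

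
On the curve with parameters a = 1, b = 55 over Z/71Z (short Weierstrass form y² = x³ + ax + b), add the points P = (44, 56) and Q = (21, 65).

(44, 56) + (21, 65). λ = (65 - 56)/(21 - 44) ≡ 9/48 mod 71. 48⁻¹ ≡ 37 (mod 71) since 48·37 = 1776 ≡ 1, so λ ≡ 49.
  x = λ² - 44 - 21 = 2401 - 65 ≡ 64; y = λ·(44 - 64) - 56 ≡ 29. → (64, 29)

(64, 29)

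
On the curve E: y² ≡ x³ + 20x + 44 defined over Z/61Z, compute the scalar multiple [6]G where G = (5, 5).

Repeated addition: build up to 6G.
2G: tangent at (5, 5): λ = (3·5² + 20)/(2·5) ≡ 34/10. 10⁻¹ ≡ 55 (mod 61) since 10·55 = 550 ≡ 1, so λ ≡ 34·55 ≡ 40.
  x = λ² - 5 - 5 = 1600 - 10 ≡ 4; y = λ·(5 - 4) - 5 ≡ 35. → (4, 35)
3G: (4, 35) + (5, 5). λ = (5 - 35)/(5 - 4) ≡ 31/1 mod 61. 1⁻¹ ≡ 1 (mod 61), so λ ≡ 31.
  x = λ² - 4 - 5 = 961 - 9 ≡ 37; y = λ·(4 - 37) - 35 ≡ 40. → (37, 40)
4G: (37, 40) + (5, 5). λ = (5 - 40)/(5 - 37) ≡ 26/29 mod 61. 29⁻¹ ≡ 40 (mod 61) since 29·40 = 1160 ≡ 1, so λ ≡ 3.
  x = λ² - 37 - 5 = 9 - 42 ≡ 28; y = λ·(37 - 28) - 40 ≡ 48. → (28, 48)
5G: (28, 48) + (5, 5). λ = (5 - 48)/(5 - 28) ≡ 18/38 mod 61. 38⁻¹ ≡ 53 (mod 61), so λ ≡ 39.
  x = λ² - 28 - 5 = 1521 - 33 ≡ 24; y = λ·(28 - 24) - 48 ≡ 47. → (24, 47)
6G: (24, 47) + (5, 5). λ = (5 - 47)/(5 - 24) ≡ 19/42 mod 61. 42⁻¹ ≡ 16 (mod 61), so λ ≡ 60.
  x = λ² - 24 - 5 = 3600 - 29 ≡ 33; y = λ·(24 - 33) - 47 ≡ 23. → (33, 23)

(33, 23)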